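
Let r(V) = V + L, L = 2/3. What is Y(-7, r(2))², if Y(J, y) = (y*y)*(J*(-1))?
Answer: 200704/81 ≈ 2477.8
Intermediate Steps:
L = ⅔ (L = 2*(⅓) = ⅔ ≈ 0.66667)
r(V) = ⅔ + V (r(V) = V + ⅔ = ⅔ + V)
Y(J, y) = -J*y² (Y(J, y) = y²*(-J) = -J*y²)
Y(-7, r(2))² = (-1*(-7)*(⅔ + 2)²)² = (-1*(-7)*(8/3)²)² = (-1*(-7)*64/9)² = (448/9)² = 200704/81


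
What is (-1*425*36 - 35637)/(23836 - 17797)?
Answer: -16979/2013 ≈ -8.4347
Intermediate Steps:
(-1*425*36 - 35637)/(23836 - 17797) = (-425*36 - 35637)/6039 = (-15300 - 35637)*(1/6039) = -50937*1/6039 = -16979/2013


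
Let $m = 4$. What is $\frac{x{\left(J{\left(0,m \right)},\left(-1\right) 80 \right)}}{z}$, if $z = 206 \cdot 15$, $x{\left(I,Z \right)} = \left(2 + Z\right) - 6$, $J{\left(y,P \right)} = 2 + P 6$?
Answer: $- \frac{14}{515} \approx -0.027184$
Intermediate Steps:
$J{\left(y,P \right)} = 2 + 6 P$
$x{\left(I,Z \right)} = -4 + Z$
$z = 3090$
$\frac{x{\left(J{\left(0,m \right)},\left(-1\right) 80 \right)}}{z} = \frac{-4 - 80}{3090} = \left(-4 - 80\right) \frac{1}{3090} = \left(-84\right) \frac{1}{3090} = - \frac{14}{515}$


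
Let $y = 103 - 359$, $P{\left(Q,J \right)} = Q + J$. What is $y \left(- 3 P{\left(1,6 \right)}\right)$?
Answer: $5376$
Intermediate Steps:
$P{\left(Q,J \right)} = J + Q$
$y = -256$ ($y = 103 - 359 = -256$)
$y \left(- 3 P{\left(1,6 \right)}\right) = - 256 \left(- 3 \left(6 + 1\right)\right) = - 256 \left(\left(-3\right) 7\right) = \left(-256\right) \left(-21\right) = 5376$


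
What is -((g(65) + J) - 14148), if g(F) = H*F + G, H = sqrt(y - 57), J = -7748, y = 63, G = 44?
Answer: 21852 - 65*sqrt(6) ≈ 21693.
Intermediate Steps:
H = sqrt(6) (H = sqrt(63 - 57) = sqrt(6) ≈ 2.4495)
g(F) = 44 + F*sqrt(6) (g(F) = sqrt(6)*F + 44 = F*sqrt(6) + 44 = 44 + F*sqrt(6))
-((g(65) + J) - 14148) = -(((44 + 65*sqrt(6)) - 7748) - 14148) = -((-7704 + 65*sqrt(6)) - 14148) = -(-21852 + 65*sqrt(6)) = 21852 - 65*sqrt(6)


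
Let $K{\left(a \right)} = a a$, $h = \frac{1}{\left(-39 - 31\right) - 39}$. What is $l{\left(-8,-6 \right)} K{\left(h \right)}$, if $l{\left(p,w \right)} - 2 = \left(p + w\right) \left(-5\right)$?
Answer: $\frac{72}{11881} \approx 0.0060601$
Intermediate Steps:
$l{\left(p,w \right)} = 2 - 5 p - 5 w$ ($l{\left(p,w \right)} = 2 + \left(p + w\right) \left(-5\right) = 2 - \left(5 p + 5 w\right) = 2 - 5 p - 5 w$)
$h = - \frac{1}{109}$ ($h = \frac{1}{\left(-39 - 31\right) - 39} = \frac{1}{-70 - 39} = \frac{1}{-109} = - \frac{1}{109} \approx -0.0091743$)
$K{\left(a \right)} = a^{2}$
$l{\left(-8,-6 \right)} K{\left(h \right)} = \left(2 - -40 - -30\right) \left(- \frac{1}{109}\right)^{2} = \left(2 + 40 + 30\right) \frac{1}{11881} = 72 \cdot \frac{1}{11881} = \frac{72}{11881}$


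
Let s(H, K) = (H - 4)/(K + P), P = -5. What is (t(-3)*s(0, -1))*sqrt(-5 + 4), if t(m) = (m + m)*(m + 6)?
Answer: -12*I ≈ -12.0*I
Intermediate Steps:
s(H, K) = (-4 + H)/(-5 + K) (s(H, K) = (H - 4)/(K - 5) = (-4 + H)/(-5 + K))
t(m) = 2*m*(6 + m) (t(m) = (2*m)*(6 + m) = 2*m*(6 + m))
(t(-3)*s(0, -1))*sqrt(-5 + 4) = ((2*(-3)*(6 - 3))*((-4 + 0)/(-5 - 1)))*sqrt(-5 + 4) = ((2*(-3)*3)*(-4/(-6)))*sqrt(-1) = (-(-3)*(-4))*I = (-18*2/3)*I = -12*I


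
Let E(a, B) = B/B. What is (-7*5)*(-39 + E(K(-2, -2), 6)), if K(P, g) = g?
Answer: 1330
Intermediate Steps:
E(a, B) = 1
(-7*5)*(-39 + E(K(-2, -2), 6)) = (-7*5)*(-39 + 1) = -35*(-38) = 1330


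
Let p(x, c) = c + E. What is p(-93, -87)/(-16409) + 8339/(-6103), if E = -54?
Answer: -135974128/100144127 ≈ -1.3578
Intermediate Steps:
p(x, c) = -54 + c (p(x, c) = c - 54 = -54 + c)
p(-93, -87)/(-16409) + 8339/(-6103) = (-54 - 87)/(-16409) + 8339/(-6103) = -141*(-1/16409) + 8339*(-1/6103) = 141/16409 - 8339/6103 = -135974128/100144127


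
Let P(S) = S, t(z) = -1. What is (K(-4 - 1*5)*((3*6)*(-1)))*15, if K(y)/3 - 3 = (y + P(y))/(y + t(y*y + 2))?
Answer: -3888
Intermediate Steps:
K(y) = 9 + 6*y/(-1 + y) (K(y) = 9 + 3*((y + y)/(y - 1)) = 9 + 3*((2*y)/(-1 + y)) = 9 + 3*(2*y/(-1 + y)) = 9 + 6*y/(-1 + y))
(K(-4 - 1*5)*((3*6)*(-1)))*15 = ((3*(-3 + 5*(-4 - 1*5))/(-1 + (-4 - 1*5)))*((3*6)*(-1)))*15 = ((3*(-3 + 5*(-4 - 5))/(-1 + (-4 - 5)))*(18*(-1)))*15 = ((3*(-3 + 5*(-9))/(-1 - 9))*(-18))*15 = ((3*(-3 - 45)/(-10))*(-18))*15 = ((3*(-⅒)*(-48))*(-18))*15 = ((72/5)*(-18))*15 = -1296/5*15 = -3888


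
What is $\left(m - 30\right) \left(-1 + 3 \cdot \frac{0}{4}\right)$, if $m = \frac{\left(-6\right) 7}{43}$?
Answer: $\frac{1332}{43} \approx 30.977$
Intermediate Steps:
$m = - \frac{42}{43}$ ($m = \left(-42\right) \frac{1}{43} = - \frac{42}{43} \approx -0.97674$)
$\left(m - 30\right) \left(-1 + 3 \cdot \frac{0}{4}\right) = \left(- \frac{42}{43} - 30\right) \left(-1 + 3 \cdot \frac{0}{4}\right) = - \frac{1332 \left(-1 + 3 \cdot 0 \cdot \frac{1}{4}\right)}{43} = - \frac{1332 \left(-1 + 3 \cdot 0\right)}{43} = - \frac{1332 \left(-1 + 0\right)}{43} = \left(- \frac{1332}{43}\right) \left(-1\right) = \frac{1332}{43}$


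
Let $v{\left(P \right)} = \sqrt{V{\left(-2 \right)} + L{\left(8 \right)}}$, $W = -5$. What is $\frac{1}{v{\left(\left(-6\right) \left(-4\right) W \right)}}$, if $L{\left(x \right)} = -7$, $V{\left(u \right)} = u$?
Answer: $- \frac{i}{3} \approx - 0.33333 i$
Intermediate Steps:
$v{\left(P \right)} = 3 i$ ($v{\left(P \right)} = \sqrt{-2 - 7} = \sqrt{-9} = 3 i$)
$\frac{1}{v{\left(\left(-6\right) \left(-4\right) W \right)}} = \frac{1}{3 i} = - \frac{i}{3}$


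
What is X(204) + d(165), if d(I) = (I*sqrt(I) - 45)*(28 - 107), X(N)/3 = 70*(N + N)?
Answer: 89235 - 13035*sqrt(165) ≈ -78203.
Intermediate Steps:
X(N) = 420*N (X(N) = 3*(70*(N + N)) = 3*(70*(2*N)) = 3*(140*N) = 420*N)
d(I) = 3555 - 79*I**(3/2) (d(I) = (I**(3/2) - 45)*(-79) = (-45 + I**(3/2))*(-79) = 3555 - 79*I**(3/2))
X(204) + d(165) = 420*204 + (3555 - 13035*sqrt(165)) = 85680 + (3555 - 13035*sqrt(165)) = 89235 - 13035*sqrt(165)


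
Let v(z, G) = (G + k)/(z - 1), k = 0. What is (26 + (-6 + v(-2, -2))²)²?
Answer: 240100/81 ≈ 2964.2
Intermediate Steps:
v(z, G) = G/(-1 + z) (v(z, G) = (G + 0)/(z - 1) = G/(-1 + z))
(26 + (-6 + v(-2, -2))²)² = (26 + (-6 - 2/(-1 - 2))²)² = (26 + (-6 - 2/(-3))²)² = (26 + (-6 - 2*(-⅓))²)² = (26 + (-6 + ⅔)²)² = (26 + (-16/3)²)² = (26 + 256/9)² = (490/9)² = 240100/81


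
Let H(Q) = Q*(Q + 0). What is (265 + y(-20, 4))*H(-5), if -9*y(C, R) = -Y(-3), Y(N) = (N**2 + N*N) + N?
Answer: 20000/3 ≈ 6666.7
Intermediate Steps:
Y(N) = N + 2*N**2 (Y(N) = (N**2 + N**2) + N = 2*N**2 + N = N + 2*N**2)
H(Q) = Q**2 (H(Q) = Q*Q = Q**2)
y(C, R) = 5/3 (y(C, R) = -(-1)*(-3*(1 + 2*(-3)))/9 = -(-1)*(-3*(1 - 6))/9 = -(-1)*(-3*(-5))/9 = -(-1)*15/9 = -1/9*(-15) = 5/3)
(265 + y(-20, 4))*H(-5) = (265 + 5/3)*(-5)**2 = (800/3)*25 = 20000/3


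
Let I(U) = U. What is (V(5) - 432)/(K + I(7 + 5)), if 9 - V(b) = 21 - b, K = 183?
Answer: -439/195 ≈ -2.2513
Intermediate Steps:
V(b) = -12 + b (V(b) = 9 - (21 - b) = 9 + (-21 + b) = -12 + b)
(V(5) - 432)/(K + I(7 + 5)) = ((-12 + 5) - 432)/(183 + (7 + 5)) = (-7 - 432)/(183 + 12) = -439/195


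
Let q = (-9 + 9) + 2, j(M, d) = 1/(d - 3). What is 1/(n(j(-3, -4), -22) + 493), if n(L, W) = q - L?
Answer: 7/3466 ≈ 0.0020196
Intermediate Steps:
j(M, d) = 1/(-3 + d)
q = 2 (q = 0 + 2 = 2)
n(L, W) = 2 - L
1/(n(j(-3, -4), -22) + 493) = 1/((2 - 1/(-3 - 4)) + 493) = 1/((2 - 1/(-7)) + 493) = 1/((2 - 1*(-1/7)) + 493) = 1/((2 + 1/7) + 493) = 1/(15/7 + 493) = 1/(3466/7) = 7/3466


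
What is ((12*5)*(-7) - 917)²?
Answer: 1787569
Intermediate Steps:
((12*5)*(-7) - 917)² = (60*(-7) - 917)² = (-420 - 917)² = (-1337)² = 1787569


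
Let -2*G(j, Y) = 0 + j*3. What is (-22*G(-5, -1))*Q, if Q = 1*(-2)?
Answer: 330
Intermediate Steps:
Q = -2
G(j, Y) = -3*j/2 (G(j, Y) = -(0 + j*3)/2 = -(0 + 3*j)/2 = -3*j/2)
(-22*G(-5, -1))*Q = -(-33)*(-5)*(-2) = -22*15/2*(-2) = -165*(-2) = 330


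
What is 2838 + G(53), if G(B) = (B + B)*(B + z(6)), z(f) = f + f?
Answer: 9728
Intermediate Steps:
z(f) = 2*f
G(B) = 2*B*(12 + B) (G(B) = (B + B)*(B + 2*6) = (2*B)*(B + 12) = (2*B)*(12 + B) = 2*B*(12 + B))
2838 + G(53) = 2838 + 2*53*(12 + 53) = 2838 + 2*53*65 = 2838 + 6890 = 9728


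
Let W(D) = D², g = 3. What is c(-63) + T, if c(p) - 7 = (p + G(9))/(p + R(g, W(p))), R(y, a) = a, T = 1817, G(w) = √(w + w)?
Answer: 113087/62 + √2/1302 ≈ 1824.0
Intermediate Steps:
G(w) = √2*√w (G(w) = √(2*w) = √2*√w)
c(p) = 7 + (p + 3*√2)/(p + p²) (c(p) = 7 + (p + √2*√9)/(p + p²) = 7 + (p + √2*3)/(p + p²) = 7 + (p + 3*√2)/(p + p²))
c(-63) + T = (3*√2 + 7*(-63)² + 8*(-63))/((-63)*(1 - 63)) + 1817 = -1/63*(3*√2 + 7*3969 - 504)/(-62) + 1817 = -1/63*(-1/62)*(3*√2 + 27783 - 504) + 1817 = -1/63*(-1/62)*(27279 + 3*√2) + 1817 = (433/62 + √2/1302) + 1817 = 113087/62 + √2/1302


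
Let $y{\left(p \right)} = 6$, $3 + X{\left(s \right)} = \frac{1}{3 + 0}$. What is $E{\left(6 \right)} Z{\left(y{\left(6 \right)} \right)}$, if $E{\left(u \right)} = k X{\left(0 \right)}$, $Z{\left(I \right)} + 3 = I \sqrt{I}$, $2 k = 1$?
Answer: $4 - 8 \sqrt{6} \approx -15.596$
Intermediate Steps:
$k = \frac{1}{2}$ ($k = \frac{1}{2} \cdot 1 = \frac{1}{2} \approx 0.5$)
$X{\left(s \right)} = - \frac{8}{3}$ ($X{\left(s \right)} = -3 + \frac{1}{3 + 0} = -3 + \frac{1}{3} = - \frac{8}{3}$)
$Z{\left(I \right)} = -3 + I^{\frac{3}{2}}$ ($Z{\left(I \right)} = -3 + I \sqrt{I} = -3 + I^{\frac{3}{2}}$)
$E{\left(u \right)} = - \frac{4}{3}$ ($E{\left(u \right)} = \frac{1}{2} \left(- \frac{8}{3}\right) = - \frac{4}{3}$)
$E{\left(6 \right)} Z{\left(y{\left(6 \right)} \right)} = - \frac{4 \left(-3 + 6^{\frac{3}{2}}\right)}{3} = - \frac{4 \left(-3 + 6 \sqrt{6}\right)}{3} = 4 - 8 \sqrt{6}$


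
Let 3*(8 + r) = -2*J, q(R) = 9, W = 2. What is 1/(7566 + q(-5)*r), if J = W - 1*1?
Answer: 1/7488 ≈ 0.00013355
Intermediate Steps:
J = 1 (J = 2 - 1*1 = 2 - 1 = 1)
r = -26/3 (r = -8 + (-2*1)/3 = -8 + (⅓)*(-2) = -8 - ⅔ = -26/3 ≈ -8.6667)
1/(7566 + q(-5)*r) = 1/(7566 + 9*(-26/3)) = 1/(7566 - 78) = 1/7488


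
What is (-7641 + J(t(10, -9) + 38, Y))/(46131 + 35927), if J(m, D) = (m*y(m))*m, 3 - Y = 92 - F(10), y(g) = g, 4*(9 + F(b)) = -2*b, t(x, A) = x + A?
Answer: 25839/41029 ≈ 0.62977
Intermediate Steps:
t(x, A) = A + x
F(b) = -9 - b/2 (F(b) = -9 + (-2*b)/4 = -9 - b/2)
Y = -103 (Y = 3 - (92 - (-9 - ½*10)) = 3 - (92 - (-9 - 5)) = 3 - (92 - 1*(-14)) = 3 - (92 + 14) = 3 - 1*106 = 3 - 106 = -103)
J(m, D) = m³ (J(m, D) = (m*m)*m = m²*m = m³)
(-7641 + J(t(10, -9) + 38, Y))/(46131 + 35927) = (-7641 + ((-9 + 10) + 38)³)/(46131 + 35927) = (-7641 + (1 + 38)³)/82058 = (-7641 + 39³)*(1/82058) = (-7641 + 59319)*(1/82058) = 51678*(1/82058) = 25839/41029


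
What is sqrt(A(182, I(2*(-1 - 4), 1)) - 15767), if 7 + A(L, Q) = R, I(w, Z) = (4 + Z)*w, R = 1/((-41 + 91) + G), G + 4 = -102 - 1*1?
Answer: I*sqrt(51249783)/57 ≈ 125.59*I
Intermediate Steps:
G = -107 (G = -4 + (-102 - 1*1) = -4 + (-102 - 1) = -4 - 103 = -107)
R = -1/57 (R = 1/((-41 + 91) - 107) = 1/(50 - 107) = 1/(-57) = -1/57 ≈ -0.017544)
I(w, Z) = w*(4 + Z)
A(L, Q) = -400/57 (A(L, Q) = -7 - 1/57 = -400/57)
sqrt(A(182, I(2*(-1 - 4), 1)) - 15767) = sqrt(-400/57 - 15767) = sqrt(-899119/57) = I*sqrt(51249783)/57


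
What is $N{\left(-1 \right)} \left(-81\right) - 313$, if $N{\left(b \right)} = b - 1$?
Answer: $-151$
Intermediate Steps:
$N{\left(b \right)} = -1 + b$
$N{\left(-1 \right)} \left(-81\right) - 313 = \left(-1 - 1\right) \left(-81\right) - 313 = \left(-2\right) \left(-81\right) - 313 = 162 - 313 = -151$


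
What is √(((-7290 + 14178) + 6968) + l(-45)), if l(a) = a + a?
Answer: √13766 ≈ 117.33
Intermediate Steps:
l(a) = 2*a
√(((-7290 + 14178) + 6968) + l(-45)) = √(((-7290 + 14178) + 6968) + 2*(-45)) = √((6888 + 6968) - 90) = √(13856 - 90) = √13766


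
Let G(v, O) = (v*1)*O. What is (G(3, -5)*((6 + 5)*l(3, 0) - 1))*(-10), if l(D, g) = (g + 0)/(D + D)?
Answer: -150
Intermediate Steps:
l(D, g) = g/(2*D) (l(D, g) = g/((2*D)) = g*(1/(2*D)) = g/(2*D))
G(v, O) = O*v (G(v, O) = v*O = O*v)
(G(3, -5)*((6 + 5)*l(3, 0) - 1))*(-10) = ((-5*3)*((6 + 5)*((½)*0/3) - 1))*(-10) = -15*(11*((½)*0*(⅓)) - 1)*(-10) = -15*(11*0 - 1)*(-10) = -15*(0 - 1)*(-10) = -15*(-1)*(-10) = 15*(-10) = -150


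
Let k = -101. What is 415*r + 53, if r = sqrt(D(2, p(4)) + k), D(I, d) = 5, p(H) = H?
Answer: 53 + 1660*I*sqrt(6) ≈ 53.0 + 4066.2*I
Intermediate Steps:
r = 4*I*sqrt(6) (r = sqrt(5 - 101) = sqrt(-96) = 4*I*sqrt(6) ≈ 9.798*I)
415*r + 53 = 415*(4*I*sqrt(6)) + 53 = 1660*I*sqrt(6) + 53 = 53 + 1660*I*sqrt(6)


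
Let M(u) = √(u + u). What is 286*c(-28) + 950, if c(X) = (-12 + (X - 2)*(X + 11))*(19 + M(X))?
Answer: 2707082 + 284856*I*√14 ≈ 2.7071e+6 + 1.0658e+6*I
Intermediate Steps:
M(u) = √2*√u (M(u) = √(2*u) = √2*√u)
c(X) = (-12 + (-2 + X)*(11 + X))*(19 + √2*√X) (c(X) = (-12 + (X - 2)*(X + 11))*(19 + √2*√X) = (-12 + (-2 + X)*(11 + X))*(19 + √2*√X))
286*c(-28) + 950 = 286*(-646 + 19*(-28)² + 171*(-28) + √2*(-28)^(5/2) - 34*√2*√(-28) + 9*√2*(-28)^(3/2)) + 950 = 286*(-646 + 19*784 - 4788 + √2*(1568*I*√7) - 34*√2*2*I*√7 + 9*√2*(-56*I*√7)) + 950 = 286*(-646 + 14896 - 4788 + 1568*I*√14 - 68*I*√14 - 504*I*√14) + 950 = 286*(9462 + 996*I*√14) + 950 = (2706132 + 284856*I*√14) + 950 = 2707082 + 284856*I*√14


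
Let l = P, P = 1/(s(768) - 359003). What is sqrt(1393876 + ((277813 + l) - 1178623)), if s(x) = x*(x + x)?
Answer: sqrt(332059348743403295)/820645 ≈ 702.19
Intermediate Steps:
s(x) = 2*x**2 (s(x) = x*(2*x) = 2*x**2)
P = 1/820645 (P = 1/(2*768**2 - 359003) = 1/(2*589824 - 359003) = 1/(1179648 - 359003) = 1/820645 ≈ 1.2186e-6)
l = 1/820645 ≈ 1.2186e-6
sqrt(1393876 + ((277813 + l) - 1178623)) = sqrt(1393876 + ((277813 + 1/820645) - 1178623)) = sqrt(1393876 + (227985849386/820645 - 1178623)) = sqrt(1393876 - 739245222449/820645) = sqrt(404632147571/820645) = sqrt(332059348743403295)/820645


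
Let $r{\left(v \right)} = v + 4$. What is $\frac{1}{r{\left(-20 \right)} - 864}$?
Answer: $- \frac{1}{880} \approx -0.0011364$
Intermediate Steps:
$r{\left(v \right)} = 4 + v$
$\frac{1}{r{\left(-20 \right)} - 864} = \frac{1}{\left(4 - 20\right) - 864} = \frac{1}{-16 - 864} = \frac{1}{-880} = - \frac{1}{880}$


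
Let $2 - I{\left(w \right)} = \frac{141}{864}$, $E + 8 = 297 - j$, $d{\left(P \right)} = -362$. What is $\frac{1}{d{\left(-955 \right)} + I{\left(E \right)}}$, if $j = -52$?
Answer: $- \frac{288}{103727} \approx -0.0027765$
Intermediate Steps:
$E = 341$ ($E = -8 + \left(297 - -52\right) = -8 + \left(297 + 52\right) = -8 + 349 = 341$)
$I{\left(w \right)} = \frac{529}{288}$ ($I{\left(w \right)} = 2 - \frac{141}{864} = 2 - 141 \cdot \frac{1}{864} = 2 - \frac{47}{288} = \frac{529}{288}$)
$\frac{1}{d{\left(-955 \right)} + I{\left(E \right)}} = \frac{1}{-362 + \frac{529}{288}} = \frac{1}{- \frac{103727}{288}} = - \frac{288}{103727}$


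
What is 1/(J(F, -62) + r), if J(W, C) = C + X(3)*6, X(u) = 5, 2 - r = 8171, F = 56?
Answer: -1/8201 ≈ -0.00012194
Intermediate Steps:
r = -8169 (r = 2 - 1*8171 = 2 - 8171 = -8169)
J(W, C) = 30 + C (J(W, C) = C + 5*6 = C + 30 = 30 + C)
1/(J(F, -62) + r) = 1/((30 - 62) - 8169) = 1/(-32 - 8169) = 1/(-8201) = -1/8201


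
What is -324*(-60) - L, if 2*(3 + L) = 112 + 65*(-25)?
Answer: 40399/2 ≈ 20200.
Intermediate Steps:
L = -1519/2 (L = -3 + (112 + 65*(-25))/2 = -3 + (112 - 1625)/2 = -3 + (1/2)*(-1513) = -3 - 1513/2 = -1519/2 ≈ -759.50)
-324*(-60) - L = -324*(-60) - 1*(-1519/2) = 19440 + 1519/2 = 40399/2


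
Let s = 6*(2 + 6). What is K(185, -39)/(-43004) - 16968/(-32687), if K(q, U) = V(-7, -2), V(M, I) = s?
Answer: 182030724/351417937 ≈ 0.51799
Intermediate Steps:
s = 48 (s = 6*8 = 48)
V(M, I) = 48
K(q, U) = 48
K(185, -39)/(-43004) - 16968/(-32687) = 48/(-43004) - 16968/(-32687) = 48*(-1/43004) - 16968*(-1/32687) = -12/10751 + 16968/32687 = 182030724/351417937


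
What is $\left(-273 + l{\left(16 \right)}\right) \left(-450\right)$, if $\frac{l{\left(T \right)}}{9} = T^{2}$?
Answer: $-913950$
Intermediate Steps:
$l{\left(T \right)} = 9 T^{2}$
$\left(-273 + l{\left(16 \right)}\right) \left(-450\right) = \left(-273 + 9 \cdot 16^{2}\right) \left(-450\right) = \left(-273 + 9 \cdot 256\right) \left(-450\right) = \left(-273 + 2304\right) \left(-450\right) = 2031 \left(-450\right) = -913950$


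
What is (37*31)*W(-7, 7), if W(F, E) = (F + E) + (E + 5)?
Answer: 13764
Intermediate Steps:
W(F, E) = 5 + F + 2*E (W(F, E) = (E + F) + (5 + E) = 5 + F + 2*E)
(37*31)*W(-7, 7) = (37*31)*(5 - 7 + 2*7) = 1147*(5 - 7 + 14) = 1147*12 = 13764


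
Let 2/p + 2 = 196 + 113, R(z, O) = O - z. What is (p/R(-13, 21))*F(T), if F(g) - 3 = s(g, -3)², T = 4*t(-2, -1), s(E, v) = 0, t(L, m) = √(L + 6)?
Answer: 3/5219 ≈ 0.00057482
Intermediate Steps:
p = 2/307 (p = 2/(-2 + (196 + 113)) = 2/(-2 + 309) = 2/307 ≈ 0.0065147)
t(L, m) = √(6 + L)
T = 8 (T = 4*√(6 - 2) = 4*√4 = 4*2 = 8)
F(g) = 3 (F(g) = 3 + 0² = 3 + 0 = 3)
(p/R(-13, 21))*F(T) = (2/(307*(21 - 1*(-13))))*3 = (2/(307*(21 + 13)))*3 = ((2/307)/34)*3 = ((2/307)*(1/34))*3 = (1/5219)*3 = 3/5219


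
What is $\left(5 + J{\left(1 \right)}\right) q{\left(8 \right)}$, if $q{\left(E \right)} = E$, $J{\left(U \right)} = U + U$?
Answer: $56$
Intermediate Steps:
$J{\left(U \right)} = 2 U$
$\left(5 + J{\left(1 \right)}\right) q{\left(8 \right)} = \left(5 + 2 \cdot 1\right) 8 = \left(5 + 2\right) 8 = 7 \cdot 8 = 56$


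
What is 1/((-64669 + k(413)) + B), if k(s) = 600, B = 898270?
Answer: 1/834201 ≈ 1.1988e-6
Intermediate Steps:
1/((-64669 + k(413)) + B) = 1/((-64669 + 600) + 898270) = 1/(-64069 + 898270) = 1/834201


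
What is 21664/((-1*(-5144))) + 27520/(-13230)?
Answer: 1813148/850689 ≈ 2.1314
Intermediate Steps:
21664/((-1*(-5144))) + 27520/(-13230) = 21664/5144 + 27520*(-1/13230) = 21664*(1/5144) - 2752/1323 = 2708/643 - 2752/1323 = 1813148/850689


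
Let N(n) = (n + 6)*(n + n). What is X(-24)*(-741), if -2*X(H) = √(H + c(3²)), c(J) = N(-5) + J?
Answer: 3705*I/2 ≈ 1852.5*I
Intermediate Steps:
N(n) = 2*n*(6 + n) (N(n) = (6 + n)*(2*n) = 2*n*(6 + n))
c(J) = -10 + J (c(J) = 2*(-5)*(6 - 5) + J = 2*(-5)*1 + J = -10 + J)
X(H) = -√(-1 + H)/2 (X(H) = -√(H + (-10 + 3²))/2 = -√(H + (-10 + 9))/2 = -√(H - 1)/2 = -√(-1 + H)/2)
X(-24)*(-741) = -√(-1 - 24)/2*(-741) = -5*I/2*(-741) = 3705*I/2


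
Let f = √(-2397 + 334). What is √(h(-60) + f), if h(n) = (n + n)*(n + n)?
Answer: √(14400 + I*√2063) ≈ 120.0 + 0.1892*I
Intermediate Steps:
h(n) = 4*n² (h(n) = (2*n)*(2*n) = 4*n²)
f = I*√2063 (f = √(-2063) = I*√2063 ≈ 45.42*I)
√(h(-60) + f) = √(4*(-60)² + I*√2063) = √(4*3600 + I*√2063) = √(14400 + I*√2063)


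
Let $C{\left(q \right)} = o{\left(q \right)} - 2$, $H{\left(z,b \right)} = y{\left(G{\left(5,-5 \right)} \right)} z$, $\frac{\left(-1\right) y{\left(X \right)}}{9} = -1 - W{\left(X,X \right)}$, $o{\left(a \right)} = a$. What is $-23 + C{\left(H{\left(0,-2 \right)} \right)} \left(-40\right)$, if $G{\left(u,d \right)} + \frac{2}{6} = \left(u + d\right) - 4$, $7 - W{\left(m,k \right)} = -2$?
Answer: $57$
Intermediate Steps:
$W{\left(m,k \right)} = 9$ ($W{\left(m,k \right)} = 7 - -2 = 7 + 2 = 9$)
$G{\left(u,d \right)} = - \frac{13}{3} + d + u$ ($G{\left(u,d \right)} = - \frac{1}{3} - \left(4 - d - u\right) = - \frac{1}{3} + \left(-4 + d + u\right) = - \frac{13}{3} + d + u$)
$y{\left(X \right)} = 90$ ($y{\left(X \right)} = - 9 \left(-1 - 9\right) = \left(-9\right) \left(-10\right) = 90$)
$H{\left(z,b \right)} = 90 z$
$C{\left(q \right)} = -2 + q$ ($C{\left(q \right)} = q - 2 = -2 + q$)
$-23 + C{\left(H{\left(0,-2 \right)} \right)} \left(-40\right) = -23 + \left(-2 + 90 \cdot 0\right) \left(-40\right) = -23 + \left(-2 + 0\right) \left(-40\right) = -23 - -80 = -23 + 80 = 57$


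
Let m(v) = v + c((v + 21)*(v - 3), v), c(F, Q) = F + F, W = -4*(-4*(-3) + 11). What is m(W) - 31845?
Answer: -18447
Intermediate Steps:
W = -92 (W = -4*(12 + 11) = -4*23 = -92)
c(F, Q) = 2*F
m(v) = v + 2*(-3 + v)*(21 + v) (m(v) = v + 2*((v + 21)*(v - 3)) = v + 2*((21 + v)*(-3 + v)) = v + 2*((-3 + v)*(21 + v)) = v + 2*(-3 + v)*(21 + v))
m(W) - 31845 = (-126 + 2*(-92)**2 + 37*(-92)) - 31845 = (-126 + 2*8464 - 3404) - 31845 = (-126 + 16928 - 3404) - 31845 = 13398 - 31845 = -18447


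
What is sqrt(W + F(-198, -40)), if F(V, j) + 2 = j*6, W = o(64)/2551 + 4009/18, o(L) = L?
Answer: I*sqrt(4510397590)/15306 ≈ 4.3878*I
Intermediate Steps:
W = 10228111/45918 (W = 64/2551 + 4009/18 = 10228111/45918 ≈ 222.75)
F(V, j) = -2 + 6*j (F(V, j) = -2 + j*6 = -2 + 6*j)
sqrt(W + F(-198, -40)) = sqrt(10228111/45918 + (-2 + 6*(-40))) = sqrt(10228111/45918 + (-2 - 240)) = sqrt(10228111/45918 - 242) = sqrt(-884045/45918) = I*sqrt(4510397590)/15306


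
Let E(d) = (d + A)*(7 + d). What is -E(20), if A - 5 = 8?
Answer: -891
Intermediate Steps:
A = 13 (A = 5 + 8 = 13)
E(d) = (7 + d)*(13 + d) (E(d) = (d + 13)*(7 + d) = (13 + d)*(7 + d) = (7 + d)*(13 + d))
-E(20) = -(91 + 20² + 20*20) = -(91 + 400 + 400) = -1*891 = -891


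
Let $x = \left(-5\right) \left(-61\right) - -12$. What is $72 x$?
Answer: $22824$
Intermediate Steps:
$x = 317$ ($x = 305 + 12 = 317$)
$72 x = 72 \cdot 317 = 22824$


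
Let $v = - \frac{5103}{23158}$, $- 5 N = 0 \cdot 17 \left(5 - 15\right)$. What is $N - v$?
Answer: $\frac{5103}{23158} \approx 0.22036$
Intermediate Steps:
$N = 0$ ($N = - \frac{0 \cdot 17 \left(5 - 15\right)}{5} = - \frac{0 \left(-10\right)}{5} = \left(- \frac{1}{5}\right) 0 = 0$)
$v = - \frac{5103}{23158}$ ($v = \left(-5103\right) \frac{1}{23158} = - \frac{5103}{23158} \approx -0.22036$)
$N - v = 0 - - \frac{5103}{23158} = 0 + \frac{5103}{23158} = \frac{5103}{23158}$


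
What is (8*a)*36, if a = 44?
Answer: 12672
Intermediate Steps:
(8*a)*36 = (8*44)*36 = 352*36 = 12672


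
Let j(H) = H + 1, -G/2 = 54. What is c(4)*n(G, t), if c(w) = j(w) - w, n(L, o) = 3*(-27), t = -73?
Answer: -81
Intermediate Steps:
G = -108 (G = -2*54 = -108)
j(H) = 1 + H
n(L, o) = -81
c(w) = 1 (c(w) = (1 + w) - w = 1)
c(4)*n(G, t) = 1*(-81) = -81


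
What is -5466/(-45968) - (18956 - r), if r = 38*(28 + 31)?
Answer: -384151843/22984 ≈ -16714.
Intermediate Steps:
r = 2242 (r = 38*59 = 2242)
-5466/(-45968) - (18956 - r) = -5466/(-45968) - (18956 - 1*2242) = -5466*(-1/45968) - (18956 - 2242) = 2733/22984 - 1*16714 = 2733/22984 - 16714 = -384151843/22984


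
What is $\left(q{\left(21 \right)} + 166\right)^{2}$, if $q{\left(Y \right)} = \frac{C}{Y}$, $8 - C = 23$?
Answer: $\frac{1338649}{49} \approx 27319.0$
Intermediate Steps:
$C = -15$ ($C = 8 - 23 = -15$)
$q{\left(Y \right)} = - \frac{15}{Y}$
$\left(q{\left(21 \right)} + 166\right)^{2} = \left(- \frac{15}{21} + 166\right)^{2} = \left(\left(-15\right) \frac{1}{21} + 166\right)^{2} = \left(- \frac{5}{7} + 166\right)^{2} = \left(\frac{1157}{7}\right)^{2} = \frac{1338649}{49}$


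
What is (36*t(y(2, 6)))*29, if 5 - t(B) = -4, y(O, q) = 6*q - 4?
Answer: 9396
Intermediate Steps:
y(O, q) = -4 + 6*q
t(B) = 9 (t(B) = 5 - 1*(-4) = 5 + 4 = 9)
(36*t(y(2, 6)))*29 = (36*9)*29 = 324*29 = 9396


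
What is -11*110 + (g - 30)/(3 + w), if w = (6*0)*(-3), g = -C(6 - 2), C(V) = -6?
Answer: -1218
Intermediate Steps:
g = 6 (g = -1*(-6) = 6)
w = 0 (w = 0*(-3) = 0)
-11*110 + (g - 30)/(3 + w) = -11*110 + (6 - 30)/(3 + 0) = -1210 - 24/3 = -1210 - 24*1/3 = -1210 - 8 = -1218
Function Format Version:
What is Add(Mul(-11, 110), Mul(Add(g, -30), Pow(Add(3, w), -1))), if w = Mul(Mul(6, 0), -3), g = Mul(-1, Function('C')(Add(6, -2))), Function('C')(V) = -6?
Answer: -1218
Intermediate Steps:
g = 6 (g = Mul(-1, -6) = 6)
w = 0 (w = Mul(0, -3) = 0)
Add(Mul(-11, 110), Mul(Add(g, -30), Pow(Add(3, w), -1))) = Add(Mul(-11, 110), Mul(Add(6, -30), Pow(Add(3, 0), -1))) = Add(-1210, Mul(-24, Pow(3, -1))) = Add(-1210, Mul(-24, Rational(1, 3))) = Add(-1210, -8) = -1218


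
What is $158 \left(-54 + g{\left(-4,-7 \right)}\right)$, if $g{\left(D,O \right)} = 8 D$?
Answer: $-13588$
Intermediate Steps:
$158 \left(-54 + g{\left(-4,-7 \right)}\right) = 158 \left(-54 + 8 \left(-4\right)\right) = 158 \left(-54 - 32\right) = 158 \left(-86\right) = -13588$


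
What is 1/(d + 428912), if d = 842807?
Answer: 1/1271719 ≈ 7.8634e-7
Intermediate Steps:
1/(d + 428912) = 1/(842807 + 428912) = 1/1271719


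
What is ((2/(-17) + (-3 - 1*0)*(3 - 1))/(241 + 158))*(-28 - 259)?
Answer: 4264/969 ≈ 4.4004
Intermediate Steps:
((2/(-17) + (-3 - 1*0)*(3 - 1))/(241 + 158))*(-28 - 259) = ((2*(-1/17) + (-3 + 0)*2)/399)*(-287) = ((-2/17 - 3*2)*(1/399))*(-287) = ((-2/17 - 6)*(1/399))*(-287) = -104/17*1/399*(-287) = -104/6783*(-287) = 4264/969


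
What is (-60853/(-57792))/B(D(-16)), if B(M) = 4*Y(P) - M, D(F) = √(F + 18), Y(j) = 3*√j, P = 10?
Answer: 60853/(57792*(-√2 + 12*√10)) ≈ 0.028822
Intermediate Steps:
D(F) = √(18 + F)
B(M) = -M + 12*√10 (B(M) = 4*(3*√10) - M = 12*√10 - M = -M + 12*√10)
(-60853/(-57792))/B(D(-16)) = (-60853/(-57792))/(-√(18 - 16) + 12*√10) = (-60853*(-1/57792))/(-√2 + 12*√10) = 60853/(57792*(-√2 + 12*√10))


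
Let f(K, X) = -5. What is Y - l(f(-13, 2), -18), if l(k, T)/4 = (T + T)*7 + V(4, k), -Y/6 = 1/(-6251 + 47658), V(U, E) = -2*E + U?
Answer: 39419458/41407 ≈ 952.00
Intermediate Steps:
V(U, E) = U - 2*E
Y = -6/41407 (Y = -6/(-6251 + 47658) = -6/41407 ≈ -0.00014490)
l(k, T) = 16 - 8*k + 56*T (l(k, T) = 4*((T + T)*7 + (4 - 2*k)) = 4*((2*T)*7 + (4 - 2*k)) = 4*(14*T + (4 - 2*k)) = 4*(4 - 2*k + 14*T) = 16 - 8*k + 56*T)
Y - l(f(-13, 2), -18) = -6/41407 - (16 - 8*(-5) + 56*(-18)) = -6/41407 - (16 + 40 - 1008) = -6/41407 - 1*(-952) = -6/41407 + 952 = 39419458/41407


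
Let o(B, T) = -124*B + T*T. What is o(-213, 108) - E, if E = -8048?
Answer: 46124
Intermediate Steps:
o(B, T) = T**2 - 124*B (o(B, T) = -124*B + T**2 = T**2 - 124*B)
o(-213, 108) - E = (108**2 - 124*(-213)) - 1*(-8048) = (11664 + 26412) + 8048 = 38076 + 8048 = 46124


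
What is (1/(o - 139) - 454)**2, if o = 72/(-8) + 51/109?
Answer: 53302892579689/258598561 ≈ 2.0612e+5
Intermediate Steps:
o = -930/109 (o = 72*(-1/8) + 51*(1/109) = -9 + 51/109 = -930/109 ≈ -8.5321)
(1/(o - 139) - 454)**2 = (1/(-930/109 - 139) - 454)**2 = (1/(-16081/109) - 454)**2 = (-109/16081 - 454)**2 = (-7300883/16081)**2 = 53302892579689/258598561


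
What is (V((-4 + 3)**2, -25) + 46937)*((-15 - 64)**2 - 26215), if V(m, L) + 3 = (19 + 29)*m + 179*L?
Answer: -849034818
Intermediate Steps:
V(m, L) = -3 + 48*m + 179*L (V(m, L) = -3 + ((19 + 29)*m + 179*L) = -3 + (48*m + 179*L) = -3 + 48*m + 179*L)
(V((-4 + 3)**2, -25) + 46937)*((-15 - 64)**2 - 26215) = ((-3 + 48*(-4 + 3)**2 + 179*(-25)) + 46937)*((-15 - 64)**2 - 26215) = ((-3 + 48*(-1)**2 - 4475) + 46937)*((-79)**2 - 26215) = ((-3 + 48*1 - 4475) + 46937)*(6241 - 26215) = ((-3 + 48 - 4475) + 46937)*(-19974) = (-4430 + 46937)*(-19974) = 42507*(-19974) = -849034818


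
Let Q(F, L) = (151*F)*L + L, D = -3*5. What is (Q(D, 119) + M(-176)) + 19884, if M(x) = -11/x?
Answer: -3992511/16 ≈ -2.4953e+5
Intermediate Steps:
D = -15
Q(F, L) = L + 151*F*L (Q(F, L) = 151*F*L + L = L + 151*F*L)
(Q(D, 119) + M(-176)) + 19884 = (119*(1 + 151*(-15)) - 11/(-176)) + 19884 = (119*(1 - 2265) - 11*(-1/176)) + 19884 = (119*(-2264) + 1/16) + 19884 = (-269416 + 1/16) + 19884 = -4310655/16 + 19884 = -3992511/16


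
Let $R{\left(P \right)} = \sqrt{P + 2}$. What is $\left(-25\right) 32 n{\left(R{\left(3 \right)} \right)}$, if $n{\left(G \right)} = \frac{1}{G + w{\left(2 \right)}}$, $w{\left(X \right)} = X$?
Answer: $1600 - 800 \sqrt{5} \approx -188.85$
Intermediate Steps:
$R{\left(P \right)} = \sqrt{2 + P}$
$n{\left(G \right)} = \frac{1}{2 + G}$ ($n{\left(G \right)} = \frac{1}{G + 2} = \frac{1}{2 + G}$)
$\left(-25\right) 32 n{\left(R{\left(3 \right)} \right)} = \frac{\left(-25\right) 32}{2 + \sqrt{2 + 3}} = - \frac{800}{2 + \sqrt{5}}$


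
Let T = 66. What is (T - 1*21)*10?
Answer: 450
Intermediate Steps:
(T - 1*21)*10 = (66 - 1*21)*10 = (66 - 21)*10 = 45*10 = 450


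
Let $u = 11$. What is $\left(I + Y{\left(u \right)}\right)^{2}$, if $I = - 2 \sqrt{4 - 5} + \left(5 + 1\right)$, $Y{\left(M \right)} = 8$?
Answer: $192 - 56 i \approx 192.0 - 56.0 i$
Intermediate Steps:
$I = 6 - 2 i$ ($I = - 2 \sqrt{-1} + 6 = - 2 i + 6 = 6 - 2 i \approx 6.0 - 2.0 i$)
$\left(I + Y{\left(u \right)}\right)^{2} = \left(\left(6 - 2 i\right) + 8\right)^{2} = \left(14 - 2 i\right)^{2}$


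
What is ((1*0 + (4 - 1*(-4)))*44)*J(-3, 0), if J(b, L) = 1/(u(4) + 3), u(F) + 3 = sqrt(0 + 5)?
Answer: 352*sqrt(5)/5 ≈ 157.42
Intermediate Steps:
u(F) = -3 + sqrt(5) (u(F) = -3 + sqrt(0 + 5) = -3 + sqrt(5))
J(b, L) = sqrt(5)/5 (J(b, L) = 1/((-3 + sqrt(5)) + 3) = 1/(sqrt(5)) = sqrt(5)/5)
((1*0 + (4 - 1*(-4)))*44)*J(-3, 0) = ((1*0 + (4 - 1*(-4)))*44)*(sqrt(5)/5) = ((0 + (4 + 4))*44)*(sqrt(5)/5) = ((0 + 8)*44)*(sqrt(5)/5) = (8*44)*(sqrt(5)/5) = 352*(sqrt(5)/5) = 352*sqrt(5)/5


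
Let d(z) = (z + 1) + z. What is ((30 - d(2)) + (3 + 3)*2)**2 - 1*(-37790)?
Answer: 39159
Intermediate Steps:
d(z) = 1 + 2*z (d(z) = (1 + z) + z = 1 + 2*z)
((30 - d(2)) + (3 + 3)*2)**2 - 1*(-37790) = ((30 - (1 + 2*2)) + (3 + 3)*2)**2 - 1*(-37790) = ((30 - (1 + 4)) + 6*2)**2 + 37790 = ((30 - 1*5) + 12)**2 + 37790 = ((30 - 5) + 12)**2 + 37790 = (25 + 12)**2 + 37790 = 37**2 + 37790 = 1369 + 37790 = 39159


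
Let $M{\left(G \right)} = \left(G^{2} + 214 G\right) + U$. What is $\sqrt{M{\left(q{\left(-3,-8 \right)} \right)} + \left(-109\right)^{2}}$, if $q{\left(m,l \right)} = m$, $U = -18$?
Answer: $\sqrt{11230} \approx 105.97$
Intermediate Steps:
$M{\left(G \right)} = -18 + G^{2} + 214 G$ ($M{\left(G \right)} = \left(G^{2} + 214 G\right) - 18 = -18 + G^{2} + 214 G$)
$\sqrt{M{\left(q{\left(-3,-8 \right)} \right)} + \left(-109\right)^{2}} = \sqrt{\left(-18 + \left(-3\right)^{2} + 214 \left(-3\right)\right) + \left(-109\right)^{2}} = \sqrt{\left(-18 + 9 - 642\right) + 11881} = \sqrt{-651 + 11881} = \sqrt{11230}$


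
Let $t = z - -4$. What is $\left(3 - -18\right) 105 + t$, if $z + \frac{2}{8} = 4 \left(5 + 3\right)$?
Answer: $\frac{8963}{4} \approx 2240.8$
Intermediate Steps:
$z = \frac{127}{4}$ ($z = - \frac{1}{4} + 4 \left(5 + 3\right) = - \frac{1}{4} + 4 \cdot 8 = - \frac{1}{4} + 32 = \frac{127}{4} \approx 31.75$)
$t = \frac{143}{4}$ ($t = \frac{127}{4} - -4 = \frac{127}{4} + 4 = \frac{143}{4} \approx 35.75$)
$\left(3 - -18\right) 105 + t = \left(3 - -18\right) 105 + \frac{143}{4} = \left(3 + 18\right) 105 + \frac{143}{4} = 21 \cdot 105 + \frac{143}{4} = 2205 + \frac{143}{4} = \frac{8963}{4}$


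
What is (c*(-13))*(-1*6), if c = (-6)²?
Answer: 2808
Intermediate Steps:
c = 36
(c*(-13))*(-1*6) = (36*(-13))*(-1*6) = -468*(-6) = 2808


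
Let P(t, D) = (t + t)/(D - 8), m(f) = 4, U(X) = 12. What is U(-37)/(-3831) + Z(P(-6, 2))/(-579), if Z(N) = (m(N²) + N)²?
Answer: -16096/246461 ≈ -0.065308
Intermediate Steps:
P(t, D) = 2*t/(-8 + D) (P(t, D) = (2*t)/(-8 + D) = 2*t/(-8 + D))
Z(N) = (4 + N)²
U(-37)/(-3831) + Z(P(-6, 2))/(-579) = 12/(-3831) + (4 + 2*(-6)/(-8 + 2))²/(-579) = 12*(-1/3831) + (4 + 2*(-6)/(-6))²*(-1/579) = -4/1277 + (4 + 2*(-6)*(-⅙))²*(-1/579) = -4/1277 + (4 + 2)²*(-1/579) = -4/1277 + 6²*(-1/579) = -4/1277 + 36*(-1/579) = -4/1277 - 12/193 = -16096/246461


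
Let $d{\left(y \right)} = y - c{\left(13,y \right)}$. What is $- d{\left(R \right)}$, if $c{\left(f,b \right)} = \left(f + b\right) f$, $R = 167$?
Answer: $2173$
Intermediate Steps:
$c{\left(f,b \right)} = f \left(b + f\right)$ ($c{\left(f,b \right)} = \left(b + f\right) f = f \left(b + f\right)$)
$d{\left(y \right)} = -169 - 12 y$ ($d{\left(y \right)} = y - 13 \left(y + 13\right) = y - 13 \left(13 + y\right) = y - \left(169 + 13 y\right) = -169 - 12 y$)
$- d{\left(R \right)} = - (-169 - 2004) = \left(-1\right) \left(-2173\right) = 2173$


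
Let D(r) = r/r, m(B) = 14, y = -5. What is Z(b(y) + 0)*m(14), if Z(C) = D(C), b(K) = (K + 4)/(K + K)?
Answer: 14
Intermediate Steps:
b(K) = (4 + K)/(2*K) (b(K) = (4 + K)/((2*K)) = (4 + K)*(1/(2*K)) = (4 + K)/(2*K))
D(r) = 1
Z(C) = 1
Z(b(y) + 0)*m(14) = 1*14 = 14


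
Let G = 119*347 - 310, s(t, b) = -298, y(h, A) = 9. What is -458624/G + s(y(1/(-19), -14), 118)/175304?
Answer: -40205417315/3592241916 ≈ -11.192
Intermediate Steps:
G = 40983 (G = 41293 - 310 = 40983)
-458624/G + s(y(1/(-19), -14), 118)/175304 = -458624/40983 - 298/175304 = -458624*1/40983 - 298*1/175304 = -458624/40983 - 149/87652 = -40205417315/3592241916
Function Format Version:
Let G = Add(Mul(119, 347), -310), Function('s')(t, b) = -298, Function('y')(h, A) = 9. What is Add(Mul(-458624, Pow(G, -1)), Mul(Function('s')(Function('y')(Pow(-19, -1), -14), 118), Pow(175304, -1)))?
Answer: Rational(-40205417315, 3592241916) ≈ -11.192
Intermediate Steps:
G = 40983 (G = Add(41293, -310) = 40983)
Add(Mul(-458624, Pow(G, -1)), Mul(Function('s')(Function('y')(Pow(-19, -1), -14), 118), Pow(175304, -1))) = Add(Mul(-458624, Pow(40983, -1)), Mul(-298, Pow(175304, -1))) = Add(Mul(-458624, Rational(1, 40983)), Mul(-298, Rational(1, 175304))) = Add(Rational(-458624, 40983), Rational(-149, 87652)) = Rational(-40205417315, 3592241916)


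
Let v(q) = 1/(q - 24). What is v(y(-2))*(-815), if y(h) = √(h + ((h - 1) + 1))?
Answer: 978/29 + 163*I/58 ≈ 33.724 + 2.8103*I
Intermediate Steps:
y(h) = √2*√h (y(h) = √(h + ((-1 + h) + 1)) = √(h + h) = √(2*h) = √2*√h)
v(q) = 1/(-24 + q)
v(y(-2))*(-815) = -815/(-24 + √2*√(-2)) = -815/(-24 + √2*(I*√2)) = -815/(-24 + 2*I) = ((-24 - 2*I)/580)*(-815) = -163*(-24 - 2*I)/116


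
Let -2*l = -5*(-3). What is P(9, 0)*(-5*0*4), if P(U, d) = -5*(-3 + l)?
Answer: 0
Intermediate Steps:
l = -15/2 (l = -(-5)*(-3)/2 = -½*15 = -15/2 ≈ -7.5000)
P(U, d) = 105/2 (P(U, d) = -5*(-3 - 15/2) = -5*(-21/2) = 105/2)
P(9, 0)*(-5*0*4) = 105*(-5*0*4)/2 = 105*(0*4)/2 = (105/2)*0 = 0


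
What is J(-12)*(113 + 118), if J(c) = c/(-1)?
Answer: 2772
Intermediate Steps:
J(c) = -c (J(c) = c*(-1) = -c)
J(-12)*(113 + 118) = (-1*(-12))*(113 + 118) = 12*231 = 2772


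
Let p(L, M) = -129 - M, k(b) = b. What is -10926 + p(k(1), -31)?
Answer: -11024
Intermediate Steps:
-10926 + p(k(1), -31) = -10926 + (-129 - 1*(-31)) = -10926 + (-129 + 31) = -10926 - 98 = -11024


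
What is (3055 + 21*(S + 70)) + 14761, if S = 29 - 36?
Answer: 19139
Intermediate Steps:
S = -7
(3055 + 21*(S + 70)) + 14761 = (3055 + 21*(-7 + 70)) + 14761 = (3055 + 21*63) + 14761 = (3055 + 1323) + 14761 = 4378 + 14761 = 19139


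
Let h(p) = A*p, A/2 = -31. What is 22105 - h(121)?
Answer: 29607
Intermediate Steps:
A = -62 (A = 2*(-31) = -62)
h(p) = -62*p
22105 - h(121) = 22105 - (-62)*121 = 22105 - 1*(-7502) = 22105 + 7502 = 29607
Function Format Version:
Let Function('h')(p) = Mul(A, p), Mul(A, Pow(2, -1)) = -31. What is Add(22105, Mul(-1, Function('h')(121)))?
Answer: 29607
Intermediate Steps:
A = -62 (A = Mul(2, -31) = -62)
Function('h')(p) = Mul(-62, p)
Add(22105, Mul(-1, Function('h')(121))) = Add(22105, Mul(-1, Mul(-62, 121))) = Add(22105, Mul(-1, -7502)) = Add(22105, 7502) = 29607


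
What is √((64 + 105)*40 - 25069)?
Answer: I*√18309 ≈ 135.31*I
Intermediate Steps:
√((64 + 105)*40 - 25069) = √(169*40 - 25069) = √(6760 - 25069) = √(-18309) = I*√18309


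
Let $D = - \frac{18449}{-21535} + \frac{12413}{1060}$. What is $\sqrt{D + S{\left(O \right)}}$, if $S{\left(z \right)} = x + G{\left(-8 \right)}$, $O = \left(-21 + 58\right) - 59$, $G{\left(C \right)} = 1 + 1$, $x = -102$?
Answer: $\frac{i \sqrt{455592416608455}}{2282710} \approx 9.3506 i$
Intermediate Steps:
$G{\left(C \right)} = 2$
$O = -22$ ($O = 37 - 59 = -22$)
$S{\left(z \right)} = -100$ ($S{\left(z \right)} = -102 + 2 = -100$)
$D = \frac{57373979}{4565420}$ ($D = \left(-18449\right) \left(- \frac{1}{21535}\right) + 12413 \cdot \frac{1}{1060} = \frac{18449}{21535} + \frac{12413}{1060} = \frac{57373979}{4565420} \approx 12.567$)
$\sqrt{D + S{\left(O \right)}} = \sqrt{\frac{57373979}{4565420} - 100} = \sqrt{- \frac{399168021}{4565420}} = \frac{i \sqrt{455592416608455}}{2282710}$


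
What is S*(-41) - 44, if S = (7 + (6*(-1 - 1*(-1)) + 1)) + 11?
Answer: -823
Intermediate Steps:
S = 19 (S = (7 + (6*(-1 + 1) + 1)) + 11 = (7 + (6*0 + 1)) + 11 = (7 + (0 + 1)) + 11 = (7 + 1) + 11 = 8 + 11 = 19)
S*(-41) - 44 = 19*(-41) - 44 = -779 - 44 = -823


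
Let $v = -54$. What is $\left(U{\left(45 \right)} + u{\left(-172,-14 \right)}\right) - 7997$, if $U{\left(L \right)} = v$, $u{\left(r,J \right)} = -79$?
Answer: $-8130$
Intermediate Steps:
$U{\left(L \right)} = -54$
$\left(U{\left(45 \right)} + u{\left(-172,-14 \right)}\right) - 7997 = \left(-54 - 79\right) - 7997 = -133 - 7997 = -8130$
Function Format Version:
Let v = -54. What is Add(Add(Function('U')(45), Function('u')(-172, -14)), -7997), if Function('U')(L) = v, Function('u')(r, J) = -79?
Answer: -8130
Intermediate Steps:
Function('U')(L) = -54
Add(Add(Function('U')(45), Function('u')(-172, -14)), -7997) = Add(Add(-54, -79), -7997) = Add(-133, -7997) = -8130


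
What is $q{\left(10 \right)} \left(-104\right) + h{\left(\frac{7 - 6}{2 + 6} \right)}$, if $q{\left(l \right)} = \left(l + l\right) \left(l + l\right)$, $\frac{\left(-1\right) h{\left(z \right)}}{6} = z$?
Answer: $- \frac{166403}{4} \approx -41601.0$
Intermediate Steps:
$h{\left(z \right)} = - 6 z$
$q{\left(l \right)} = 4 l^{2}$ ($q{\left(l \right)} = 2 l 2 l = 4 l^{2}$)
$q{\left(10 \right)} \left(-104\right) + h{\left(\frac{7 - 6}{2 + 6} \right)} = 4 \cdot 10^{2} \left(-104\right) - 6 \frac{7 - 6}{2 + 6} = 4 \cdot 100 \left(-104\right) - 6 \cdot 1 \cdot \frac{1}{8} = 400 \left(-104\right) - 6 \cdot 1 \cdot \frac{1}{8} = -41600 - \frac{3}{4} = - \frac{166403}{4}$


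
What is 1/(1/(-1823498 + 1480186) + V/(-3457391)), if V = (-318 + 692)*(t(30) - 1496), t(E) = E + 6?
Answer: 1186963818992/187458627089 ≈ 6.3319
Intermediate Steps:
t(E) = 6 + E
V = -546040 (V = (-318 + 692)*((6 + 30) - 1496) = 374*(36 - 1496) = 374*(-1460) = -546040)
1/(1/(-1823498 + 1480186) + V/(-3457391)) = 1/(1/(-1823498 + 1480186) - 546040/(-3457391)) = 1/(1/(-343312) - 546040*(-1/3457391)) = 1/(-1/343312 + 546040/3457391) = 1/(187458627089/1186963818992) = 1186963818992/187458627089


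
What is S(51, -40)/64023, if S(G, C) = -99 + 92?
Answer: -7/64023 ≈ -0.00010934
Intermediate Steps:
S(G, C) = -7
S(51, -40)/64023 = -7/64023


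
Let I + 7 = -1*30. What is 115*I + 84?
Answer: -4171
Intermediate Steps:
I = -37 (I = -7 - 1*30 = -7 - 30 = -37)
115*I + 84 = 115*(-37) + 84 = -4255 + 84 = -4171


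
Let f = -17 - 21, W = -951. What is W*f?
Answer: 36138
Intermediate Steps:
f = -38
W*f = -951*(-38) = 36138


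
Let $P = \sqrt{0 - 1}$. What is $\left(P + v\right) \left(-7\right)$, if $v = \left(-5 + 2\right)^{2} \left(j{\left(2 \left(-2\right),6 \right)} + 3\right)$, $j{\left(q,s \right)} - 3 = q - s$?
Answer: $252 - 7 i \approx 252.0 - 7.0 i$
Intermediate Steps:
$j{\left(q,s \right)} = 3 + q - s$ ($j{\left(q,s \right)} = 3 + \left(q - s\right) = 3 + q - s$)
$P = i$ ($P = \sqrt{-1} = i \approx 1.0 i$)
$v = -36$ ($v = \left(-5 + 2\right)^{2} \left(\left(3 + 2 \left(-2\right) - 6\right) + 3\right) = \left(-3\right)^{2} \left(\left(3 - 4 - 6\right) + 3\right) = 9 \left(-7 + 3\right) = 9 \left(-4\right) = -36$)
$\left(P + v\right) \left(-7\right) = \left(i - 36\right) \left(-7\right) = \left(-36 + i\right) \left(-7\right) = 252 - 7 i$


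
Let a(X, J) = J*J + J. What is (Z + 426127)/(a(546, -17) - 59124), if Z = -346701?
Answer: -39713/29426 ≈ -1.3496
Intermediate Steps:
a(X, J) = J + J**2 (a(X, J) = J**2 + J = J + J**2)
(Z + 426127)/(a(546, -17) - 59124) = (-346701 + 426127)/(-17*(1 - 17) - 59124) = 79426/(-17*(-16) - 59124) = 79426/(272 - 59124) = 79426/(-58852) = 79426*(-1/58852) = -39713/29426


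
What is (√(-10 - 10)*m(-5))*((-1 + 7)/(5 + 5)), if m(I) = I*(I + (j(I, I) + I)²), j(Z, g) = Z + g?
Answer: -1320*I*√5 ≈ -2951.6*I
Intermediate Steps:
m(I) = I*(I + 9*I²) (m(I) = I*(I + ((I + I) + I)²) = I*(I + (2*I + I)²) = I*(I + (3*I)²) = I*(I + 9*I²))
(√(-10 - 10)*m(-5))*((-1 + 7)/(5 + 5)) = (√(-10 - 10)*((-5)²*(1 + 9*(-5))))*((-1 + 7)/(5 + 5)) = (√(-20)*(25*(1 - 45)))*(6/10) = ((2*I*√5)*(25*(-44)))*(6*(⅒)) = ((2*I*√5)*(-1100))*(⅗) = -2200*I*√5*(⅗) = -1320*I*√5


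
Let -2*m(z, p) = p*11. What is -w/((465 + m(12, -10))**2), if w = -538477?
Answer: 538477/270400 ≈ 1.9914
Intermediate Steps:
m(z, p) = -11*p/2 (m(z, p) = -p*11/2 = -11*p/2)
-w/((465 + m(12, -10))**2) = -(-538477)/((465 - 11/2*(-10))**2) = -(-538477)/((465 + 55)**2) = -(-538477)/(520**2) = -(-538477)/270400 = -1*(-538477/270400) = 538477/270400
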